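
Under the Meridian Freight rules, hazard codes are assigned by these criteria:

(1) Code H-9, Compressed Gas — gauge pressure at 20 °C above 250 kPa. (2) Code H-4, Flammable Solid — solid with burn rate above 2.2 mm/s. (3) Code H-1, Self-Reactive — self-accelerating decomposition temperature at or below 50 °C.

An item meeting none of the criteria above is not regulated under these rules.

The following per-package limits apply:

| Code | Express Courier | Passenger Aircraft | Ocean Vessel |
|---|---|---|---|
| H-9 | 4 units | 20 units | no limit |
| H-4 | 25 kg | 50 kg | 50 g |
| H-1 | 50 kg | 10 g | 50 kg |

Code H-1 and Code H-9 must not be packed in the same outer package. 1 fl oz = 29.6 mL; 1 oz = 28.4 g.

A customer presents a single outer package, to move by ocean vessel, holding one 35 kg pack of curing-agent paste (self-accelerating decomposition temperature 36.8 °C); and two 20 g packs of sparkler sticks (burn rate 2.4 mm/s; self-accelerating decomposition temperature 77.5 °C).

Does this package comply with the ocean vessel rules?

Yes

Self-accelerating decomposition temperature 36.8 °C meets the Code H-1 criterion (Self-Reactive), so the curing-agent paste is Code H-1.
Burn rate 2.4 mm/s meets the Code H-4 criterion (Flammable Solid), so the sparkler sticks are Code H-4.
Code H-4 quantity: two 20 g packs = 40 g.
That is within the Code H-4 ocean vessel limit of 50 g.
Code H-1 quantity: 35 kg.
That is within the Code H-1 ocean vessel limit of 50 kg.
The segregation rule (Code H-1 with Code H-9) does not apply to Code H-4 with Code H-1.
Every hazard code is within its ocean vessel limit and no segregation rule is violated.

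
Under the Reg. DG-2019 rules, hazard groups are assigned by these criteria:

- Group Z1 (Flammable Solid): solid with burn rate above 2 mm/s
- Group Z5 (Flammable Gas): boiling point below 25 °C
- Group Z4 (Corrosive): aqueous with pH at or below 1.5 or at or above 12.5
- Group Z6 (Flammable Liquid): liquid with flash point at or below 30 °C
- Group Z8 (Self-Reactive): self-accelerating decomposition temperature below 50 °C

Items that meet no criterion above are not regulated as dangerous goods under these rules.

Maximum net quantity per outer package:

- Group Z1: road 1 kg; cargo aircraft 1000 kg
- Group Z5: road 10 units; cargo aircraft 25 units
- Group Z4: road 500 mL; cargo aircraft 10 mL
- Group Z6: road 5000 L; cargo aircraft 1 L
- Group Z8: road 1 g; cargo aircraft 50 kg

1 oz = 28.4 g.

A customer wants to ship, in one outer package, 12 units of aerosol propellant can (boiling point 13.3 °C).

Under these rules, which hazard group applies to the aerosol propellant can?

Group Z5

Aerosol propellant can: boiling point 13.3 °C < 25 °C → Group Z5 (Flammable Gas).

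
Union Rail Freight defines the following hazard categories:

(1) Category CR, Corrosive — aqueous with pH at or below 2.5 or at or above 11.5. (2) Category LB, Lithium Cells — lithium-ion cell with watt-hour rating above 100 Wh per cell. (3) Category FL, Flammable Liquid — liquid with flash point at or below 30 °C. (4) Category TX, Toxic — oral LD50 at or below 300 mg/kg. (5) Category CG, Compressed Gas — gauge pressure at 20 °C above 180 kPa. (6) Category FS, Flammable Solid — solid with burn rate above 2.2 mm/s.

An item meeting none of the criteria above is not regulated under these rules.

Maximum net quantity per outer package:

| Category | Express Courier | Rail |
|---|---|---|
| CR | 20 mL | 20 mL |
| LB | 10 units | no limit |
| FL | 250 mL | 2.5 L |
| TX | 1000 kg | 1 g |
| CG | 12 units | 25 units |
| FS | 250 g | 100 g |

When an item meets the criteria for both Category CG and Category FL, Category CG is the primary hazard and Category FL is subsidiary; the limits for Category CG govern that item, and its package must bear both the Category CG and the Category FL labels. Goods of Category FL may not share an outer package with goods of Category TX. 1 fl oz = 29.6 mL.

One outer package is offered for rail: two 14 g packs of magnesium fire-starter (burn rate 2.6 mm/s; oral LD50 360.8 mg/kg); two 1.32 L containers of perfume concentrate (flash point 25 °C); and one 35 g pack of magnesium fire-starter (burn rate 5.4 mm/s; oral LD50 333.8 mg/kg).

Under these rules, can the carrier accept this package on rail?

No

The magnesium fire-starter has burn rate 2.6 mm/s, which is > 2.2 mm/s, so it is Category FS (Flammable Solid).
Flash point 25 °C meets the Category FL criterion (Flammable Liquid), so the perfume concentrate is Category FL.
The magnesium fire-starter has burn rate 5.4 mm/s, which is > 2.2 mm/s, so it is Category FS (Flammable Solid).
Total Category FS: (two 14 g packs = 28 g) + 35 g = 63 g.
63 g ≤ 100 g (rail limit, Category FS) — within limit.
Category FL quantity: two 1.32 L containers = 2.64 L.
2.64 L > 2.5 L (rail limit, Category FL) — over the limit.
The segregation rule (Category FL with Category TX) does not apply to Category FS with Category FL.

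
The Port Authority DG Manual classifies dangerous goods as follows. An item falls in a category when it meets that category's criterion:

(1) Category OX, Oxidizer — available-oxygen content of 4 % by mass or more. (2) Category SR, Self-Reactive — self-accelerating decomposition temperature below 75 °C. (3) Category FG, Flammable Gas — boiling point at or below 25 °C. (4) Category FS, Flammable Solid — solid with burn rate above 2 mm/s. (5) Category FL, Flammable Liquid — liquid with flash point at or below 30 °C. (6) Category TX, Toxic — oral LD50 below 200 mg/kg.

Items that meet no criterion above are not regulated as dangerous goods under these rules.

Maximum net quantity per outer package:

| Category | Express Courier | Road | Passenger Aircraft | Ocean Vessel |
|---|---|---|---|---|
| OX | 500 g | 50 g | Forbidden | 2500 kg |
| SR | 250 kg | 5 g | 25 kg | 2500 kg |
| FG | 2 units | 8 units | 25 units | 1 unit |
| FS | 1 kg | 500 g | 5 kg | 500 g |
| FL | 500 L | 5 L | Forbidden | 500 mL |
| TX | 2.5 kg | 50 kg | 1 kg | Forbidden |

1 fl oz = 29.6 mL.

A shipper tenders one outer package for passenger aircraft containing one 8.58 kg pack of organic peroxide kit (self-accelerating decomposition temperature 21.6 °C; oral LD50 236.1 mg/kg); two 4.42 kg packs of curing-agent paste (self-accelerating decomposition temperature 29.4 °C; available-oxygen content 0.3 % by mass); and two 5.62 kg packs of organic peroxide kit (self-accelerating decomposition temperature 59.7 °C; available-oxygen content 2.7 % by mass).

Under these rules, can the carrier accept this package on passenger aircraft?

With self-accelerating decomposition temperature 21.6 °C (< 75 °C), the organic peroxide kit falls in Category SR.
With self-accelerating decomposition temperature 29.4 °C (< 75 °C), the curing-agent paste falls in Category SR.
The organic peroxide kit has self-accelerating decomposition temperature 59.7 °C, which is < 75 °C, so it is Category SR (Self-Reactive).
Category SR net quantity: 8.58 kg + (two 4.42 kg packs = 8.84 kg) + (two 5.62 kg packs = 11.24 kg) = 28.66 kg.
28.66 kg > 25 kg (passenger aircraft limit, Category SR) — over the limit.

No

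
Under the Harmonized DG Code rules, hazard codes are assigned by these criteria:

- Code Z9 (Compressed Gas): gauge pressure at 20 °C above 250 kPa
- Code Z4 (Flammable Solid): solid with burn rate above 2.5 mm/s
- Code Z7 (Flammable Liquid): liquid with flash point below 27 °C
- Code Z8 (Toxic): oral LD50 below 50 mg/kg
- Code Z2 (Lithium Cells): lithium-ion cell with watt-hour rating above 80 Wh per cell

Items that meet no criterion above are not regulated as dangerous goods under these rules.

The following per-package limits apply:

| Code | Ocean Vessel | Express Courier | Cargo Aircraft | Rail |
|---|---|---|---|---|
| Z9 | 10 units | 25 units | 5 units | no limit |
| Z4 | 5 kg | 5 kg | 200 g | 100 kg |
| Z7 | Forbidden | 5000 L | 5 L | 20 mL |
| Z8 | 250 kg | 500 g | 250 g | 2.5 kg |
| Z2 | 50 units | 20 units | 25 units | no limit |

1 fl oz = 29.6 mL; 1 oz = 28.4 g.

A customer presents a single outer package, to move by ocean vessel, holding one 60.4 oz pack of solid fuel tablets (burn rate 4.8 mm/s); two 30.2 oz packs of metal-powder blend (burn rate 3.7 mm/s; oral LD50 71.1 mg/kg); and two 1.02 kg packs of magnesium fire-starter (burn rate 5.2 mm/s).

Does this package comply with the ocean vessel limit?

No

Burn rate 4.8 mm/s meets the Code Z4 criterion (Flammable Solid), so the solid fuel tablets are Code Z4.
The metal-powder blend has burn rate 3.7 mm/s, which is > 2.5 mm/s, so it is Code Z4 (Flammable Solid).
With burn rate 5.2 mm/s (> 2.5 mm/s), the magnesium fire-starter falls in Code Z4.
Code Z4 net quantity: (one 60.4 oz pack = 1715.36 g) + (two 30.2 oz packs = 1715.36 g) + (two 1.02 kg packs = 2.04 kg) = 5470.72 g.
That exceeds the Code Z4 ocean vessel limit of 5 kg.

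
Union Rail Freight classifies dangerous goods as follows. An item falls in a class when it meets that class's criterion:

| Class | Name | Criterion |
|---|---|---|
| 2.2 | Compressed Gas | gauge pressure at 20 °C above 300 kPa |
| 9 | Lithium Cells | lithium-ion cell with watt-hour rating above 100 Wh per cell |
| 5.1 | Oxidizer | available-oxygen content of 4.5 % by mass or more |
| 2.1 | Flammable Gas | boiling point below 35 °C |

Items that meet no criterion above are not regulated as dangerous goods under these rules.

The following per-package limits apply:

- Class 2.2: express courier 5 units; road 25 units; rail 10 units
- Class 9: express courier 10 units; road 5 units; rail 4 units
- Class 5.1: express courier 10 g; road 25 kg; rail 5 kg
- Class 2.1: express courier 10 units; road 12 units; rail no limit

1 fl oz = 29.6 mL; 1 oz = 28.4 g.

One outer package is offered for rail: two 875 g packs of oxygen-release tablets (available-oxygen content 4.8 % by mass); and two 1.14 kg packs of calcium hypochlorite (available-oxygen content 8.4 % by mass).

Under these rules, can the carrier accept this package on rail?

Yes

With available-oxygen content 4.8 % by mass (≥ 4.5 % by mass), the oxygen-release tablets fall in Class 5.1.
Available-oxygen content 8.4 % by mass meets the Class 5.1 criterion (Oxidizer), so the calcium hypochlorite is Class 5.1.
Total Class 5.1: (two 875 g packs = 1.75 kg) + (two 1.14 kg packs = 2.28 kg) = 4.03 kg.
4.03 kg is within the rail limit of 5 kg for Class 5.1.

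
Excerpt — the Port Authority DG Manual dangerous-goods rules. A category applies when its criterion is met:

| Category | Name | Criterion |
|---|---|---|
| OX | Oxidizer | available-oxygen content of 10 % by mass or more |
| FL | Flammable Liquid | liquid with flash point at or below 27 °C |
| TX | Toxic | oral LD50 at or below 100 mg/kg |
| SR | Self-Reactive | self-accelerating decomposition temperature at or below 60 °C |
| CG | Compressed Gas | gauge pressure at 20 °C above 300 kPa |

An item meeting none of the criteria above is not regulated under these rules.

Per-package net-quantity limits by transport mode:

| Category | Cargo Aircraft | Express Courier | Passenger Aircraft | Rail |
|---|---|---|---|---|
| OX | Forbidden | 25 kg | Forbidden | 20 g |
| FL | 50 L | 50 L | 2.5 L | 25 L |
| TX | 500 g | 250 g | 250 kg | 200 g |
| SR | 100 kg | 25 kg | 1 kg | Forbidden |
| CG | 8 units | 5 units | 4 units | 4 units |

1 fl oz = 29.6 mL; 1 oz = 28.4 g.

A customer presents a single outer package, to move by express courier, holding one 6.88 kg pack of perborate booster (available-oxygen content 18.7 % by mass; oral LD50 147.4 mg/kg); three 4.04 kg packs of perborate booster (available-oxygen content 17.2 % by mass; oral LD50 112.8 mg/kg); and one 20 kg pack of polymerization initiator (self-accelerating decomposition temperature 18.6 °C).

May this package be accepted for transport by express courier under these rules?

Yes

Available-oxygen content 18.7 % by mass meets the Category OX criterion (Oxidizer), so the perborate booster is Category OX.
Available-oxygen content 17.2 % by mass meets the Category OX criterion (Oxidizer), so the perborate booster is Category OX.
Polymerization initiator: self-accelerating decomposition temperature 18.6 °C ≤ 60 °C → Category SR (Self-Reactive).
Category OX net quantity: 6.88 kg + (three 4.04 kg packs = 12.12 kg) = 19 kg.
That is within the Category OX express courier limit of 25 kg.
Category SR quantity: 20 kg.
That is within the Category SR express courier limit of 25 kg.
Every hazard category is within its express courier limit and no segregation rule is violated.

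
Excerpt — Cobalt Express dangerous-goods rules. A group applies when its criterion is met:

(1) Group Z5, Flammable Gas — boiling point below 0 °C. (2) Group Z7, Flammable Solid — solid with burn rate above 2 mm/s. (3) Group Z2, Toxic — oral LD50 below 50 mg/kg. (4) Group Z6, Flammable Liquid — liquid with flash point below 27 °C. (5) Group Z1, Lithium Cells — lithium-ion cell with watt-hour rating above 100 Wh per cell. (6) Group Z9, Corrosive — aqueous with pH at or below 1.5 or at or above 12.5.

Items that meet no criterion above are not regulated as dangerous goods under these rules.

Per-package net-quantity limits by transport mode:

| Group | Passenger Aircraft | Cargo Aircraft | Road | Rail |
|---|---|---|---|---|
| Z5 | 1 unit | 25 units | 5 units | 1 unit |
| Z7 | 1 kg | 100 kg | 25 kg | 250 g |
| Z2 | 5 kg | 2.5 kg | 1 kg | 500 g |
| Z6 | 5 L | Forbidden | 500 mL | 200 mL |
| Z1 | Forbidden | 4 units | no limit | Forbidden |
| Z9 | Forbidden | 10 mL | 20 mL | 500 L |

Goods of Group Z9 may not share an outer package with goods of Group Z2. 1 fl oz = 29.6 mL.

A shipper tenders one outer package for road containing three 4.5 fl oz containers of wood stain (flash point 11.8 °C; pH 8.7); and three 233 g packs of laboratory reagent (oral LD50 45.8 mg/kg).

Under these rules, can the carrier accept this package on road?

Yes

Flash point 11.8 °C meets the Group Z6 criterion (Flammable Liquid), so the wood stain is Group Z6.
With oral LD50 45.8 mg/kg (< 50 mg/kg), the laboratory reagent falls in Group Z2.
Group Z2 quantity: three 233 g packs = 699 g.
699 g ≤ 1 kg (road limit, Group Z2) — within limit.
Group Z6 quantity: three 4.5 fl oz containers = 399.6 mL.
399.6 mL ≤ 500 mL (road limit, Group Z6) — within limit.
The segregation rule (Group Z9 with Group Z2) does not apply to Group Z2 with Group Z6.
Every hazard group is within its road limit and no segregation rule is violated.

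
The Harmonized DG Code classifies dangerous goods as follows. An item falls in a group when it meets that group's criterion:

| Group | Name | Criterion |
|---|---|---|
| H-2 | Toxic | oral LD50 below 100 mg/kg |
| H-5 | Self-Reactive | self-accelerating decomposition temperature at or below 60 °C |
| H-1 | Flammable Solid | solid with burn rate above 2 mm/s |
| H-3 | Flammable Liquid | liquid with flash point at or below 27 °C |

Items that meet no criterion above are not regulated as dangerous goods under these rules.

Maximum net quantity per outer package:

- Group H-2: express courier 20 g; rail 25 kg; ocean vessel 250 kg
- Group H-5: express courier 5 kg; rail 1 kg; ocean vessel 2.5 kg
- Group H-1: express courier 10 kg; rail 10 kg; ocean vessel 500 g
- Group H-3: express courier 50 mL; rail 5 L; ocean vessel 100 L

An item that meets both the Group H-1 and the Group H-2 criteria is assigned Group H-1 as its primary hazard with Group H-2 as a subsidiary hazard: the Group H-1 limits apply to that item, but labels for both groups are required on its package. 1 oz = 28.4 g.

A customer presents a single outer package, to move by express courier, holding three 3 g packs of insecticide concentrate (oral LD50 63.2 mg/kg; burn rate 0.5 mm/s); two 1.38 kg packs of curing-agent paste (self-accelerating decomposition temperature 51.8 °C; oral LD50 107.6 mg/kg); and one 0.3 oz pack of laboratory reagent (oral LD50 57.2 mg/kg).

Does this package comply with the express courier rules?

Insecticide concentrate: oral LD50 63.2 mg/kg < 100 mg/kg → Group H-2 (Toxic).
The curing-agent paste has self-accelerating decomposition temperature 51.8 °C, which is ≤ 60 °C, so it is Group H-5 (Self-Reactive).
Oral LD50 57.2 mg/kg meets the Group H-2 criterion (Toxic), so the laboratory reagent is Group H-2.
Group H-2 net quantity: (three 3 g packs = 9 g) + (one 0.3 oz pack = 8.52 g) = 17.52 g.
17.52 g ≤ 20 g (express courier limit, Group H-2) — within limit.
Group H-5 quantity: two 1.38 kg packs = 2.76 kg.
2.76 kg ≤ 5 kg (express courier limit, Group H-5) — within limit.
Every hazard group is within its express courier limit and no segregation rule is violated.

Yes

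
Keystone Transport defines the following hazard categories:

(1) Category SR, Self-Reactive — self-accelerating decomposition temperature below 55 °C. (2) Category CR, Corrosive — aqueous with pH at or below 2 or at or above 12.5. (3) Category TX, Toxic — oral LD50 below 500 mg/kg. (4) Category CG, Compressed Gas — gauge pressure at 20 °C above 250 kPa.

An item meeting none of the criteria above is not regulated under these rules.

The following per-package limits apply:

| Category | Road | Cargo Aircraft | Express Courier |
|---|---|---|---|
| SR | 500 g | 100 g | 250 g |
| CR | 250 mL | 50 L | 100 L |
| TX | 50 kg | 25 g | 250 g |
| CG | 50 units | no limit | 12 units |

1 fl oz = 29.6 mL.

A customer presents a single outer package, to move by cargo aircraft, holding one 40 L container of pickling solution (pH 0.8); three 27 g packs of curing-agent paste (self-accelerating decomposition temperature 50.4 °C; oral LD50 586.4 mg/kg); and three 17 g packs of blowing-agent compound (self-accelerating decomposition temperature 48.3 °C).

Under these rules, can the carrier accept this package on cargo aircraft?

Pickling solution: pH 0.8 ≤ 2 → Category CR (Corrosive).
The curing-agent paste has self-accelerating decomposition temperature 50.4 °C, which is < 55 °C, so it is Category SR (Self-Reactive).
With self-accelerating decomposition temperature 48.3 °C (< 55 °C), the blowing-agent compound falls in Category SR.
Category SR net quantity: (three 27 g packs = 81 g) + (three 17 g packs = 51 g) = 132 g.
That exceeds the Category SR cargo aircraft limit of 100 g.
Category CR quantity: 40 L.
40 L ≤ 50 L (cargo aircraft limit, Category CR) — within limit.

No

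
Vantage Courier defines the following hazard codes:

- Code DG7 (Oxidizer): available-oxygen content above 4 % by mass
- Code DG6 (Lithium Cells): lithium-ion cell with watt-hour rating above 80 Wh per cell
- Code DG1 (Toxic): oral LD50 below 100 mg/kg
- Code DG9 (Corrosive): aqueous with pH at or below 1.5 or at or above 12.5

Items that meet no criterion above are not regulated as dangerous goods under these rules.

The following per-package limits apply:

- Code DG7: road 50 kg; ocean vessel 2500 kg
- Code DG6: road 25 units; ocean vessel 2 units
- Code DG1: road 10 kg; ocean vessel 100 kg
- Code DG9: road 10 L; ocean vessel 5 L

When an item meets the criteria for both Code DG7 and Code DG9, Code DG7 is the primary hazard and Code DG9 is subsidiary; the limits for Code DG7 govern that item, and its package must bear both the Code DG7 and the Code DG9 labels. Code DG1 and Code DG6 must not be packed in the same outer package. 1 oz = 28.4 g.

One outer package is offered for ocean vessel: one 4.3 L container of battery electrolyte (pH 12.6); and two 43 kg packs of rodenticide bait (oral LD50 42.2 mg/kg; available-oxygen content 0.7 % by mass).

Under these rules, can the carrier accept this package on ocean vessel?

The battery electrolyte has pH 12.6, which is ≥ 12.5, so it is Code DG9 (Corrosive).
Rodenticide bait: oral LD50 42.2 mg/kg < 100 mg/kg → Code DG1 (Toxic).
Code DG1 quantity: two 43 kg packs = 86 kg.
86 kg is within the ocean vessel limit of 100 kg for Code DG1.
Code DG9 quantity: 4.3 L.
That is within the Code DG9 ocean vessel limit of 5 L.
The segregation rule (Code DG1 with Code DG6) does not apply to Code DG1 with Code DG9.
Every hazard code is within its ocean vessel limit and no segregation rule is violated.

Yes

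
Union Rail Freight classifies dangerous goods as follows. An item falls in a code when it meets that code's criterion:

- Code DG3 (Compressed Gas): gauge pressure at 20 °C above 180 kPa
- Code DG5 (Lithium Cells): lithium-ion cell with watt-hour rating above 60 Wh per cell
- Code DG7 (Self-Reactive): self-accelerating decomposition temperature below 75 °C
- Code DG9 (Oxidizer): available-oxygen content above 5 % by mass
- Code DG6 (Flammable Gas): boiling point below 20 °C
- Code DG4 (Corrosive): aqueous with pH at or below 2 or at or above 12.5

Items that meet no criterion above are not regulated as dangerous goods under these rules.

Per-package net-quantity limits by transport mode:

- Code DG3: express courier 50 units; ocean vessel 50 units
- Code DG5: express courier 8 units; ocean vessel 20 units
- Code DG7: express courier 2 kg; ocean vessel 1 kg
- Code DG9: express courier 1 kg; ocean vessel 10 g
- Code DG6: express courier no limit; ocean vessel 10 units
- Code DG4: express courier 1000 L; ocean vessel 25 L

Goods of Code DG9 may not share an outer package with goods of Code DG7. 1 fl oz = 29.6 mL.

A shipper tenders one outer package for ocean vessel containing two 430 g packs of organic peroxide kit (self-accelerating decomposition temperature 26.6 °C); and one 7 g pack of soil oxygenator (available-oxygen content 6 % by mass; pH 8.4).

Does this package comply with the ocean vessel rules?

The organic peroxide kit has self-accelerating decomposition temperature 26.6 °C, which is < 75 °C, so it is Code DG7 (Self-Reactive).
Soil oxygenator: available-oxygen content 6 % by mass > 5 % by mass → Code DG9 (Oxidizer).
Code DG9 quantity: 7 g.
That is within the Code DG9 ocean vessel limit of 10 g.
Code DG7 quantity: two 430 g packs = 860 g.
860 g is within the ocean vessel limit of 1 kg for Code DG7.
Code DG9 and Code DG7 may not share an outer package.

No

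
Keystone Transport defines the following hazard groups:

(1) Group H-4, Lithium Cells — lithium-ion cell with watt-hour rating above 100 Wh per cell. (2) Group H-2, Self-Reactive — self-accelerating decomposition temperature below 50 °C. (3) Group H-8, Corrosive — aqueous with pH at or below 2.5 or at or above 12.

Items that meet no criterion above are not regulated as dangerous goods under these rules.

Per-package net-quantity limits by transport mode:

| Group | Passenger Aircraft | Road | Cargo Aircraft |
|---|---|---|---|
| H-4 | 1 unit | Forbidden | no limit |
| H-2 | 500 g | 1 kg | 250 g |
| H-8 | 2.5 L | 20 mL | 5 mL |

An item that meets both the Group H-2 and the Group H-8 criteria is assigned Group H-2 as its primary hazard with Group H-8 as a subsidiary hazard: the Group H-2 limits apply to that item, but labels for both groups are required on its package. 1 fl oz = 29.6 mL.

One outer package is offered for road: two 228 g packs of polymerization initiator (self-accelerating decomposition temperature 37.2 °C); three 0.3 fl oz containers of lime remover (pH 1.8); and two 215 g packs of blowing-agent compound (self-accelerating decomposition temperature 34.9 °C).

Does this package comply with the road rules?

With self-accelerating decomposition temperature 37.2 °C (< 50 °C), the polymerization initiator falls in Group H-2.
With pH 1.8 (≤ 2.5), the lime remover falls in Group H-8.
Self-accelerating decomposition temperature 34.9 °C meets the Group H-2 criterion (Self-Reactive), so the blowing-agent compound is Group H-2.
Group H-8 quantity: three 0.3 fl oz containers = 26.64 mL.
26.64 mL > 20 mL (road limit, Group H-8) — over the limit.
Total Group H-2: (two 228 g packs = 456 g) + (two 215 g packs = 430 g) = 886 g.
886 g is within the road limit of 1 kg for Group H-2.

No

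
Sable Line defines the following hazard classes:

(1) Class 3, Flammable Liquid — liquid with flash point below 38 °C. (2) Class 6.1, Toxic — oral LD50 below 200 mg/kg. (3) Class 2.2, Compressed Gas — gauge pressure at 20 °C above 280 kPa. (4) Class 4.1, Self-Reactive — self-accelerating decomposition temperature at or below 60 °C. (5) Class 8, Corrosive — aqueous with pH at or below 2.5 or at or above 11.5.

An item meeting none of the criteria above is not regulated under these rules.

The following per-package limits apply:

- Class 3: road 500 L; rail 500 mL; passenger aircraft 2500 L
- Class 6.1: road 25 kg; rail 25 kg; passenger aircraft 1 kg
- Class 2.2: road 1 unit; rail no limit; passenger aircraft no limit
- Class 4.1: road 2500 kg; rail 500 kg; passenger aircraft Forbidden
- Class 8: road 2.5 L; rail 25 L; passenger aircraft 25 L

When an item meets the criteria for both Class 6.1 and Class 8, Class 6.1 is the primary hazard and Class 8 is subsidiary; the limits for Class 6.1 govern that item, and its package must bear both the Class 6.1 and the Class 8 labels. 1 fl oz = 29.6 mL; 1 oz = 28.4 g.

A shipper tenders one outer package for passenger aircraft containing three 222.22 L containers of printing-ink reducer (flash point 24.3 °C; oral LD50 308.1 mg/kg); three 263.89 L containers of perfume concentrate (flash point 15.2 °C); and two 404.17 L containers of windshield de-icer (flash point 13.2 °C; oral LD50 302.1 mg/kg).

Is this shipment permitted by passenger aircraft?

Yes

With flash point 24.3 °C (< 38 °C), the printing-ink reducer falls in Class 3.
The perfume concentrate has flash point 15.2 °C, which is < 38 °C, so it is Class 3 (Flammable Liquid).
Windshield de-icer: flash point 13.2 °C < 38 °C → Class 3 (Flammable Liquid).
Total Class 3: (three 222.22 L containers = 666.66 L) + (three 263.89 L containers = 791.67 L) + (two 404.17 L containers = 808.34 L) = 2266.67 L.
That is within the Class 3 passenger aircraft limit of 2500 L.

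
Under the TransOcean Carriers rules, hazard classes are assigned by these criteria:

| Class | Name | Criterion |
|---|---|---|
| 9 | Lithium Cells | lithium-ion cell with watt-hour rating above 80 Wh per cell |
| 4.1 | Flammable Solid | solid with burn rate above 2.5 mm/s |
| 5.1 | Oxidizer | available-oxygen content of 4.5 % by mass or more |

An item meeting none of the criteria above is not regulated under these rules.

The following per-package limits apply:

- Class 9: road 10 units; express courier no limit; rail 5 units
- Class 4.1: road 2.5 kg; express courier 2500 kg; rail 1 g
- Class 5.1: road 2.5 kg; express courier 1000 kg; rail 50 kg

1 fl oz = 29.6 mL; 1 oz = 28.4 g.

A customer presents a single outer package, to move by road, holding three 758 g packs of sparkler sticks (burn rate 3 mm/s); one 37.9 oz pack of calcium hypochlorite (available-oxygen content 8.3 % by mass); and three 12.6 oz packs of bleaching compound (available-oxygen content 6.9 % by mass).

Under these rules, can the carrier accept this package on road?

The sparkler sticks have burn rate 3 mm/s, which is > 2.5 mm/s, so they are Class 4.1 (Flammable Solid).
With available-oxygen content 8.3 % by mass (≥ 4.5 % by mass), the calcium hypochlorite falls in Class 5.1.
With available-oxygen content 6.9 % by mass (≥ 4.5 % by mass), the bleaching compound falls in Class 5.1.
Class 4.1 quantity: three 758 g packs = 2.274 kg.
2.274 kg ≤ 2.5 kg (road limit, Class 4.1) — within limit.
Class 5.1 net quantity: (one 37.9 oz pack = 1076.36 g) + (three 12.6 oz packs = 1073.52 g) = 2149.88 g.
That is within the Class 5.1 road limit of 2.5 kg.
Every hazard class is within its road limit and no segregation rule is violated.

Yes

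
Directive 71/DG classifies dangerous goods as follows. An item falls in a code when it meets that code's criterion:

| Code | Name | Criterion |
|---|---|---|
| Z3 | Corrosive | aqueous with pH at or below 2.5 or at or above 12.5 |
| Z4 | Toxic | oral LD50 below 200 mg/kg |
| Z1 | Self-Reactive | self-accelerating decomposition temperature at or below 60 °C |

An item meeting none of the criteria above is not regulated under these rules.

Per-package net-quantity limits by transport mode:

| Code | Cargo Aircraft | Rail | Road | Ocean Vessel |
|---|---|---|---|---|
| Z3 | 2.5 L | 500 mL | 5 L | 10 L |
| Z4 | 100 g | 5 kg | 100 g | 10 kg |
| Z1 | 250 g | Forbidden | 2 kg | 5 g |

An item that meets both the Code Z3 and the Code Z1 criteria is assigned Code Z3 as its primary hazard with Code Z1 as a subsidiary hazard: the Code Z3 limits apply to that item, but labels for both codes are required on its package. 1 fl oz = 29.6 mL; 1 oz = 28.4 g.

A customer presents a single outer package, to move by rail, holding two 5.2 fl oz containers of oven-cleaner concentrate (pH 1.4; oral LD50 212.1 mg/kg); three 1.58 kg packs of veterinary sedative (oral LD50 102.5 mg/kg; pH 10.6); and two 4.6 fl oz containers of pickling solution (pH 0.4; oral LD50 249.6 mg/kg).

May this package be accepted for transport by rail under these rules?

No

With pH 1.4 (≤ 2.5), the oven-cleaner concentrate falls in Code Z3.
Oral LD50 102.5 mg/kg meets the Code Z4 criterion (Toxic), so the veterinary sedative is Code Z4.
Pickling solution: pH 0.4 ≤ 2.5 → Code Z3 (Corrosive).
Total Code Z3: (two 5.2 fl oz containers = 307.84 mL) + (two 4.6 fl oz containers = 272.32 mL) = 580.16 mL.
580.16 mL > 500 mL (rail limit, Code Z3) — over the limit.
Code Z4 quantity: three 1.58 kg packs = 4.74 kg.
4.74 kg ≤ 5 kg (rail limit, Code Z4) — within limit.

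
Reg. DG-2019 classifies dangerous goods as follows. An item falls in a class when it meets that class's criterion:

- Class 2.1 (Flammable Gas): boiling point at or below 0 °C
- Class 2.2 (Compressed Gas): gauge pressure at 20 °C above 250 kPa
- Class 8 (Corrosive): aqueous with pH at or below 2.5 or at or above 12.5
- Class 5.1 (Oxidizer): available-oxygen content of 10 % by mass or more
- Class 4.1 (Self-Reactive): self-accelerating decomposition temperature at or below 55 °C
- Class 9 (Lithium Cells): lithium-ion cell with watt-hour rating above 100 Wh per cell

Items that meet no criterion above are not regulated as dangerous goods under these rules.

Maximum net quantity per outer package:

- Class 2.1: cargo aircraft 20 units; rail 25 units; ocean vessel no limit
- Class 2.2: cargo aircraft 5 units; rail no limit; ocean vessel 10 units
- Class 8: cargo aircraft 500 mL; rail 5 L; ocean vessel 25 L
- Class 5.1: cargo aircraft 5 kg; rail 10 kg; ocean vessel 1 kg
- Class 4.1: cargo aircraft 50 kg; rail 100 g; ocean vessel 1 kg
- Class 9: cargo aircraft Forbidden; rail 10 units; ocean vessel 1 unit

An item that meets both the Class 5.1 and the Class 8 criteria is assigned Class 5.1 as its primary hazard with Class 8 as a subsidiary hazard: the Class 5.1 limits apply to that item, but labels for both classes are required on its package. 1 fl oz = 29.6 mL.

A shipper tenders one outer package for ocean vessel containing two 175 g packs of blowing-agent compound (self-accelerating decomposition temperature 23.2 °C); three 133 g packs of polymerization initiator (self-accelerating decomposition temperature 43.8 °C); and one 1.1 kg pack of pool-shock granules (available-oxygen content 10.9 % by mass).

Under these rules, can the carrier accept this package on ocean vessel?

No

Blowing-agent compound: self-accelerating decomposition temperature 23.2 °C ≤ 55 °C → Class 4.1 (Self-Reactive).
With self-accelerating decomposition temperature 43.8 °C (≤ 55 °C), the polymerization initiator falls in Class 4.1.
Available-oxygen content 10.9 % by mass meets the Class 5.1 criterion (Oxidizer), so the pool-shock granules are Class 5.1.
Total Class 4.1: (two 175 g packs = 350 g) + (three 133 g packs = 399 g) = 749 g.
That is within the Class 4.1 ocean vessel limit of 1 kg.
Class 5.1 quantity: 1.1 kg.
That exceeds the Class 5.1 ocean vessel limit of 1 kg.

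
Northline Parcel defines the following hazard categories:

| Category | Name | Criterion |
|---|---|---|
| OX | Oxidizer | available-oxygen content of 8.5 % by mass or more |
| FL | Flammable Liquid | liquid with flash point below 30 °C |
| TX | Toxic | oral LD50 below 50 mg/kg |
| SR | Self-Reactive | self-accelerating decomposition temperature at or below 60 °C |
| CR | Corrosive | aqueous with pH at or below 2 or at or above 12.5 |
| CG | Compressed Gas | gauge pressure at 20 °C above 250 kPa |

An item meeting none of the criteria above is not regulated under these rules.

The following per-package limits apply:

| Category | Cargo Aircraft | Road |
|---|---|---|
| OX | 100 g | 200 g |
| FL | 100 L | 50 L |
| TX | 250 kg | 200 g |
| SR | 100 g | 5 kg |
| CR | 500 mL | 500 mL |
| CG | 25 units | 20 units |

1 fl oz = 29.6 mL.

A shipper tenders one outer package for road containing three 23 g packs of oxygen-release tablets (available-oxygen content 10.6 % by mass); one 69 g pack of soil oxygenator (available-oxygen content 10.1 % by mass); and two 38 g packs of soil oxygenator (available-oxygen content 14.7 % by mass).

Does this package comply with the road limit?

No

Available-oxygen content 10.6 % by mass meets the Category OX criterion (Oxidizer), so the oxygen-release tablets are Category OX.
Available-oxygen content 10.1 % by mass meets the Category OX criterion (Oxidizer), so the soil oxygenator is Category OX.
Available-oxygen content 14.7 % by mass meets the Category OX criterion (Oxidizer), so the soil oxygenator is Category OX.
Category OX net quantity: (three 23 g packs = 69 g) + 69 g + (two 38 g packs = 76 g) = 214 g.
214 g exceeds the road limit of 200 g for Category OX.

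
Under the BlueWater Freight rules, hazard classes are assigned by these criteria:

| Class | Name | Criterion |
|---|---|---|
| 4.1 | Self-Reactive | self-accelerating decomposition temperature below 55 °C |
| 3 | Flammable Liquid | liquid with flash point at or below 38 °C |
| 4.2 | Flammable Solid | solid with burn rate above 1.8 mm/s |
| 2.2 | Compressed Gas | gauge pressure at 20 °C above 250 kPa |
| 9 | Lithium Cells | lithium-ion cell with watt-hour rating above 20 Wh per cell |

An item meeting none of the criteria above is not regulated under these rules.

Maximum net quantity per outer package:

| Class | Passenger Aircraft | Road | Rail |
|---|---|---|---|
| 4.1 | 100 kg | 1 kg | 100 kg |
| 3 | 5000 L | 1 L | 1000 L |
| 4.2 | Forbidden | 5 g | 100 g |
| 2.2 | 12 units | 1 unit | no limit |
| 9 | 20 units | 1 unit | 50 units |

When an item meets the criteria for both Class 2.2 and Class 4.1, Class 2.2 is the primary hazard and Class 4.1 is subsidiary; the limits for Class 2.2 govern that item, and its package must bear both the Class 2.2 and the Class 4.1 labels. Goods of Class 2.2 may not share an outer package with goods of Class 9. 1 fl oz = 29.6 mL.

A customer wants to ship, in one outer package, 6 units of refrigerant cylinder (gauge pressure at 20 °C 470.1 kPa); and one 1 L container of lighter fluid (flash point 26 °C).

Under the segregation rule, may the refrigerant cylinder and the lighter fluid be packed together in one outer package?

Yes

Gauge pressure at 20 °C 470.1 kPa meets the Class 2.2 criterion (Compressed Gas), so the refrigerant cylinder is Class 2.2.
Flash point 26 °C meets the Class 3 criterion (Flammable Liquid), so the lighter fluid is Class 3.
No segregation rule bars Class 2.2 with Class 3.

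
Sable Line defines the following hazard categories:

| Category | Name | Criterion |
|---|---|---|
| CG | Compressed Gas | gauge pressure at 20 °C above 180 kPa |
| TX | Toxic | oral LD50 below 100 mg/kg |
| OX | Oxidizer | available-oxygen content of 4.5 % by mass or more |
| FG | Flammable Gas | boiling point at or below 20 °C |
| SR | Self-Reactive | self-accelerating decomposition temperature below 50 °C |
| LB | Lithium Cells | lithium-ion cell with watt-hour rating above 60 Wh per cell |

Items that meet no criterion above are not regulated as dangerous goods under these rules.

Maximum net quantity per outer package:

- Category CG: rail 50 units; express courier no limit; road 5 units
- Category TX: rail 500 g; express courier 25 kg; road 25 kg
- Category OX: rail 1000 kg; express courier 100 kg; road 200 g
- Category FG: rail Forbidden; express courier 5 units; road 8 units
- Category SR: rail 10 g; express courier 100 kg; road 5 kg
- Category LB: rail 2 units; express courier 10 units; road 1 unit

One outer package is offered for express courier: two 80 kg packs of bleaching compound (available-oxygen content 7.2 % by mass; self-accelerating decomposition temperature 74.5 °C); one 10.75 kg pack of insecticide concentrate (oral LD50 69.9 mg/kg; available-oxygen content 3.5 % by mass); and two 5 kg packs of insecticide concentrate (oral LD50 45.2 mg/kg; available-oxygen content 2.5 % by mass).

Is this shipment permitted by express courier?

No

Bleaching compound: available-oxygen content 7.2 % by mass ≥ 4.5 % by mass → Category OX (Oxidizer).
Oral LD50 69.9 mg/kg meets the Category TX criterion (Toxic), so the insecticide concentrate is Category TX.
Insecticide concentrate: oral LD50 45.2 mg/kg < 100 mg/kg → Category TX (Toxic).
Total Category TX: 10.75 kg + (two 5 kg packs = 10 kg) = 20.75 kg.
That is within the Category TX express courier limit of 25 kg.
Category OX quantity: two 80 kg packs = 160 kg.
That exceeds the Category OX express courier limit of 100 kg.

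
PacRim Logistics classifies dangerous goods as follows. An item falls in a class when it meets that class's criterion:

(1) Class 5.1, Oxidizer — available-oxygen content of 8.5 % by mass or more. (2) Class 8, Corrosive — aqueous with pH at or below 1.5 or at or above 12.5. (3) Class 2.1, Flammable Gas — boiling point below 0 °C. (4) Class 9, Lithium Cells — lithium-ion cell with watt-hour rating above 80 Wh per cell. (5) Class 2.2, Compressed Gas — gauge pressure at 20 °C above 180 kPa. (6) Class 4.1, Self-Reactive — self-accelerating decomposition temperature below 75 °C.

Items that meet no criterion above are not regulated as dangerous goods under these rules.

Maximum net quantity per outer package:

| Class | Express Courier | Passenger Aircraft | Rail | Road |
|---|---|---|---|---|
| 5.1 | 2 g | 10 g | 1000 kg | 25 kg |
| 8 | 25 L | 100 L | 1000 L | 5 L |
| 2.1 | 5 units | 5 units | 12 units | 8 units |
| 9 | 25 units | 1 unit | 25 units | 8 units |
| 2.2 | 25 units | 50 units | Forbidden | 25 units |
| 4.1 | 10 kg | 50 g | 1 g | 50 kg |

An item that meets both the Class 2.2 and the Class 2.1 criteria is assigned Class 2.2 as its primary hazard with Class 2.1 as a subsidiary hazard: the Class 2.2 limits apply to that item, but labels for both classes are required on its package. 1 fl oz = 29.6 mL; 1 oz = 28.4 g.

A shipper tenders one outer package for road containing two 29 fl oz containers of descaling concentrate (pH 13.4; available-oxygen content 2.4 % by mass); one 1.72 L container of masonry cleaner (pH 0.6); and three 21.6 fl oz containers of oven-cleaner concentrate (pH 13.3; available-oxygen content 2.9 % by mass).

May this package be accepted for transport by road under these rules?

The descaling concentrate has pH 13.4, which is ≥ 12.5, so it is Class 8 (Corrosive).
Masonry cleaner: pH 0.6 ≤ 1.5 → Class 8 (Corrosive).
With pH 13.3 (≥ 12.5), the oven-cleaner concentrate falls in Class 8.
Total Class 8: (two 29 fl oz containers = 1716.8 mL) + 1.72 L + (three 21.6 fl oz containers = 1918.08 mL) = 5354.88 mL.
That exceeds the Class 8 road limit of 5 L.

No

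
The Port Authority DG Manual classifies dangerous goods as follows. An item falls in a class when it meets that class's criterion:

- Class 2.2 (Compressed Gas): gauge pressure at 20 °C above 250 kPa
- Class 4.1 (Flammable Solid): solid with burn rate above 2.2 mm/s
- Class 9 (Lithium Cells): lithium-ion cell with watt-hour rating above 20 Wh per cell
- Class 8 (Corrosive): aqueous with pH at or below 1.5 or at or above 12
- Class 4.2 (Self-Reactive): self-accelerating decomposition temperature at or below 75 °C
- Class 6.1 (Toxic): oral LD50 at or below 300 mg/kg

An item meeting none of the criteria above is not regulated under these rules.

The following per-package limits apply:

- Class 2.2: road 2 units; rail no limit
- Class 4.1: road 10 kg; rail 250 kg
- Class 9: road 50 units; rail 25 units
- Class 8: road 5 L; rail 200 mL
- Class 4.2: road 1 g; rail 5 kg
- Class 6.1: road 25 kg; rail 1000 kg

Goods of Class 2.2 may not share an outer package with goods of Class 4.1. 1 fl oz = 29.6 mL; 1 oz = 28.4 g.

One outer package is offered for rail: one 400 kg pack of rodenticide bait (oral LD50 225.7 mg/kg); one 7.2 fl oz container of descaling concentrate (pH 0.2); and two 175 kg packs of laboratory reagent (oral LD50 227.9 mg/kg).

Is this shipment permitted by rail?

No

With oral LD50 225.7 mg/kg (≤ 300 mg/kg), the rodenticide bait falls in Class 6.1.
The descaling concentrate has pH 0.2, which is ≤ 1.5, so it is Class 8 (Corrosive).
With oral LD50 227.9 mg/kg (≤ 300 mg/kg), the laboratory reagent falls in Class 6.1.
Class 8 quantity: one 7.2 fl oz container = 213.12 mL.
213.12 mL exceeds the rail limit of 200 mL for Class 8.
Total Class 6.1: 400 kg + (two 175 kg packs = 350 kg) = 750 kg.
That is within the Class 6.1 rail limit of 1000 kg.
The segregation rule (Class 2.2 with Class 4.1) does not apply to Class 8 with Class 6.1.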